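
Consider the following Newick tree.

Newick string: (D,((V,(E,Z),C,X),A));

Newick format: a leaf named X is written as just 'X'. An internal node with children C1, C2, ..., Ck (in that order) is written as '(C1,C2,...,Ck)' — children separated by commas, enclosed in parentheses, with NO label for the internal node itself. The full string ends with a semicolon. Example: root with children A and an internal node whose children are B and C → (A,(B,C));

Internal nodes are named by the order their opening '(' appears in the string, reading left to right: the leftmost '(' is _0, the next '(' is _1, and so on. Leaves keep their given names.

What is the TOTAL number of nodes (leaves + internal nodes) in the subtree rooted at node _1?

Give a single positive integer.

Newick: (D,((V,(E,Z),C,X),A));
Locate _1: it is the '(' at position 3 (the 2nd '(' reading left to right).
Query: subtree rooted at _1
_1: subtree_size = 1 + 8
  _2: subtree_size = 1 + 6
    V: subtree_size = 1 + 0
    _3: subtree_size = 1 + 2
      E: subtree_size = 1 + 0
      Z: subtree_size = 1 + 0
    C: subtree_size = 1 + 0
    X: subtree_size = 1 + 0
  A: subtree_size = 1 + 0
Total subtree size of _1: 9

Answer: 9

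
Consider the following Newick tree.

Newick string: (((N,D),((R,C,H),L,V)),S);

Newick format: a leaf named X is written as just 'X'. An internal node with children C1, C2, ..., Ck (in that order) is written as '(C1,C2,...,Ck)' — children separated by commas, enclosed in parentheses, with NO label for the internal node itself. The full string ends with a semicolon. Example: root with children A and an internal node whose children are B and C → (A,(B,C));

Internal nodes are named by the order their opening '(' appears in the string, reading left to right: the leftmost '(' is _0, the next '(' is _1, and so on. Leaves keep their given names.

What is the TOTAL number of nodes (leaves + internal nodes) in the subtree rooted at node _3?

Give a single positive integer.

Newick: (((N,D),((R,C,H),L,V)),S);
Locate _3: it is the '(' at position 8 (the 4th '(' reading left to right).
Query: subtree rooted at _3
_3: subtree_size = 1 + 6
  _4: subtree_size = 1 + 3
    R: subtree_size = 1 + 0
    C: subtree_size = 1 + 0
    H: subtree_size = 1 + 0
  L: subtree_size = 1 + 0
  V: subtree_size = 1 + 0
Total subtree size of _3: 7

Answer: 7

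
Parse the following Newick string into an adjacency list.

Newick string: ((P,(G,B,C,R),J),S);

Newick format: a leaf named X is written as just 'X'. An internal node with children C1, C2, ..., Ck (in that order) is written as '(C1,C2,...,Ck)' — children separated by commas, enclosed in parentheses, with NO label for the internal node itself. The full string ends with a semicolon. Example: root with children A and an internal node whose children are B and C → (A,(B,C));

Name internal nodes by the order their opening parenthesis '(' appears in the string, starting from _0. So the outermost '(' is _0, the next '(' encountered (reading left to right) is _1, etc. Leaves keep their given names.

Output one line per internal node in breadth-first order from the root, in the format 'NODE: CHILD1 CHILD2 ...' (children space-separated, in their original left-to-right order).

Input: ((P,(G,B,C,R),J),S);
Scanning left-to-right, naming '(' by encounter order:
  pos 0: '(' -> open internal node _0 (depth 1)
  pos 1: '(' -> open internal node _1 (depth 2)
  pos 4: '(' -> open internal node _2 (depth 3)
  pos 12: ')' -> close internal node _2 (now at depth 2)
  pos 15: ')' -> close internal node _1 (now at depth 1)
  pos 18: ')' -> close internal node _0 (now at depth 0)
Total internal nodes: 3
BFS adjacency from root:
  _0: _1 S
  _1: P _2 J
  _2: G B C R

Answer: _0: _1 S
_1: P _2 J
_2: G B C R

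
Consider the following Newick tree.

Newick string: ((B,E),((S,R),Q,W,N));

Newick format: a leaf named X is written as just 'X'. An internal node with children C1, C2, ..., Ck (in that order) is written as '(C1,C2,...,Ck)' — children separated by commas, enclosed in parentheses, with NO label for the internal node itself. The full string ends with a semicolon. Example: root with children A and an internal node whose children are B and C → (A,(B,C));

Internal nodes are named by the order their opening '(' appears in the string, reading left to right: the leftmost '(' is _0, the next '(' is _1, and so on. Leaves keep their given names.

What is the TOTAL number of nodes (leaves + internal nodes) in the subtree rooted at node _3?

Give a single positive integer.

Newick: ((B,E),((S,R),Q,W,N));
Locate _3: it is the '(' at position 8 (the 4th '(' reading left to right).
Query: subtree rooted at _3
_3: subtree_size = 1 + 2
  S: subtree_size = 1 + 0
  R: subtree_size = 1 + 0
Total subtree size of _3: 3

Answer: 3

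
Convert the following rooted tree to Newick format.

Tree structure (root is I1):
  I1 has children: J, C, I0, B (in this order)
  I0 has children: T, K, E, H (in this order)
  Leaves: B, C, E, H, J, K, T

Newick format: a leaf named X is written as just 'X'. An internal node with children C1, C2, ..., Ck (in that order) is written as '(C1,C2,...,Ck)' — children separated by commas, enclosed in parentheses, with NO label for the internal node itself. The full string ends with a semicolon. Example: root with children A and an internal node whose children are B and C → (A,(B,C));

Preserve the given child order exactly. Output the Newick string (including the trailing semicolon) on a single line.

internal I1 with children ['J', 'C', 'I0', 'B']
  leaf 'J' → 'J'
  leaf 'C' → 'C'
  internal I0 with children ['T', 'K', 'E', 'H']
    leaf 'T' → 'T'
    leaf 'K' → 'K'
    leaf 'E' → 'E'
    leaf 'H' → 'H'
  → '(T,K,E,H)'
  leaf 'B' → 'B'
→ '(J,C,(T,K,E,H),B)'
Final: (J,C,(T,K,E,H),B);

Answer: (J,C,(T,K,E,H),B);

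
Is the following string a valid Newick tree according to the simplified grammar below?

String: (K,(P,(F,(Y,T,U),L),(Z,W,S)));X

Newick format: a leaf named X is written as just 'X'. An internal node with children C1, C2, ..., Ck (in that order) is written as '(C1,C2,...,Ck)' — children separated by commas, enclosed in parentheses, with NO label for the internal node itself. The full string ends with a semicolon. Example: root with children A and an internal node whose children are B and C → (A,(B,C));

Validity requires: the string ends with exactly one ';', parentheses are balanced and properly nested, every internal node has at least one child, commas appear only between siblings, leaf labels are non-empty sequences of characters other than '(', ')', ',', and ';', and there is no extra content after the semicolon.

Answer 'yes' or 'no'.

Answer: no

Derivation:
Input: (K,(P,(F,(Y,T,U),L),(Z,W,S)));X
Paren balance: 5 '(' vs 5 ')' OK
Ends with single ';': False
Full parse: FAILS (must end with ;)
Valid: False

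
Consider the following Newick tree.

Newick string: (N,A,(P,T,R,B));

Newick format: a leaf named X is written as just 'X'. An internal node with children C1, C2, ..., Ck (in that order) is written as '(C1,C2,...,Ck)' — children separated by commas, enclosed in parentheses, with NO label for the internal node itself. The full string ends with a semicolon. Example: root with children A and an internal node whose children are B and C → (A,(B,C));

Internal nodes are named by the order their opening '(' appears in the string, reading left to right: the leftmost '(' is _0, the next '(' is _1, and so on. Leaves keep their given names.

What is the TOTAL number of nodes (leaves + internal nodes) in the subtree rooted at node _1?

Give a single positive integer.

Newick: (N,A,(P,T,R,B));
Locate _1: it is the '(' at position 5 (the 2nd '(' reading left to right).
Query: subtree rooted at _1
_1: subtree_size = 1 + 4
  P: subtree_size = 1 + 0
  T: subtree_size = 1 + 0
  R: subtree_size = 1 + 0
  B: subtree_size = 1 + 0
Total subtree size of _1: 5

Answer: 5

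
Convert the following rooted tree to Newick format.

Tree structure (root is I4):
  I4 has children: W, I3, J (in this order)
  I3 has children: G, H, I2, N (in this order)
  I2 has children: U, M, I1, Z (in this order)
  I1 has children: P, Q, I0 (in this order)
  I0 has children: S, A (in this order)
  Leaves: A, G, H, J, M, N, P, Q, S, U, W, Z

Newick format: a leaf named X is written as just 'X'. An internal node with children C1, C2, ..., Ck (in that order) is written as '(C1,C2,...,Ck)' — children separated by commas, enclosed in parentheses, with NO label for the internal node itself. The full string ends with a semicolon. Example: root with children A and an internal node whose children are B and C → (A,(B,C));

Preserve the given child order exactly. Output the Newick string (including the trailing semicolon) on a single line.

Answer: (W,(G,H,(U,M,(P,Q,(S,A)),Z),N),J);

Derivation:
internal I4 with children ['W', 'I3', 'J']
  leaf 'W' → 'W'
  internal I3 with children ['G', 'H', 'I2', 'N']
    leaf 'G' → 'G'
    leaf 'H' → 'H'
    internal I2 with children ['U', 'M', 'I1', 'Z']
      leaf 'U' → 'U'
      leaf 'M' → 'M'
      internal I1 with children ['P', 'Q', 'I0']
        leaf 'P' → 'P'
        leaf 'Q' → 'Q'
        internal I0 with children ['S', 'A']
          leaf 'S' → 'S'
          leaf 'A' → 'A'
        → '(S,A)'
      → '(P,Q,(S,A))'
      leaf 'Z' → 'Z'
    → '(U,M,(P,Q,(S,A)),Z)'
    leaf 'N' → 'N'
  → '(G,H,(U,M,(P,Q,(S,A)),Z),N)'
  leaf 'J' → 'J'
→ '(W,(G,H,(U,M,(P,Q,(S,A)),Z),N),J)'
Final: (W,(G,H,(U,M,(P,Q,(S,A)),Z),N),J);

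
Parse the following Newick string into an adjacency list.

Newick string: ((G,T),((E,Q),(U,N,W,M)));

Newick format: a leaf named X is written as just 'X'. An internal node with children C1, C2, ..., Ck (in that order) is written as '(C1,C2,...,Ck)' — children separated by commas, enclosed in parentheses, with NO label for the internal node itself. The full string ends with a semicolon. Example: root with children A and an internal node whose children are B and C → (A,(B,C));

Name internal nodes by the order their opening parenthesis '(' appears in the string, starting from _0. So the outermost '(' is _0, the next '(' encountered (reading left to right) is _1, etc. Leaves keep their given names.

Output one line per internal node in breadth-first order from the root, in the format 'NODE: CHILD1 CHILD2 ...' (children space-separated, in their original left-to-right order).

Answer: _0: _1 _2
_1: G T
_2: _3 _4
_3: E Q
_4: U N W M

Derivation:
Input: ((G,T),((E,Q),(U,N,W,M)));
Scanning left-to-right, naming '(' by encounter order:
  pos 0: '(' -> open internal node _0 (depth 1)
  pos 1: '(' -> open internal node _1 (depth 2)
  pos 5: ')' -> close internal node _1 (now at depth 1)
  pos 7: '(' -> open internal node _2 (depth 2)
  pos 8: '(' -> open internal node _3 (depth 3)
  pos 12: ')' -> close internal node _3 (now at depth 2)
  pos 14: '(' -> open internal node _4 (depth 3)
  pos 22: ')' -> close internal node _4 (now at depth 2)
  pos 23: ')' -> close internal node _2 (now at depth 1)
  pos 24: ')' -> close internal node _0 (now at depth 0)
Total internal nodes: 5
BFS adjacency from root:
  _0: _1 _2
  _1: G T
  _2: _3 _4
  _3: E Q
  _4: U N W M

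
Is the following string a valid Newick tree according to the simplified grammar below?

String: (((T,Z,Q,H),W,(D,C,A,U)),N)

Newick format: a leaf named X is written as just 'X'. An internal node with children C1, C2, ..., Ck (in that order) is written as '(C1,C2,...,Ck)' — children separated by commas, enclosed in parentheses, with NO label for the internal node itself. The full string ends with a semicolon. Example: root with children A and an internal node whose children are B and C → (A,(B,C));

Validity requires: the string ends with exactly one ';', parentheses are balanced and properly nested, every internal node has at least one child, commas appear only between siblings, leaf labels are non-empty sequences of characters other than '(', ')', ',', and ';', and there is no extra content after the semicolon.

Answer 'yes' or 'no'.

Input: (((T,Z,Q,H),W,(D,C,A,U)),N)
Paren balance: 4 '(' vs 4 ')' OK
Ends with single ';': False
Full parse: FAILS (must end with ;)
Valid: False

Answer: no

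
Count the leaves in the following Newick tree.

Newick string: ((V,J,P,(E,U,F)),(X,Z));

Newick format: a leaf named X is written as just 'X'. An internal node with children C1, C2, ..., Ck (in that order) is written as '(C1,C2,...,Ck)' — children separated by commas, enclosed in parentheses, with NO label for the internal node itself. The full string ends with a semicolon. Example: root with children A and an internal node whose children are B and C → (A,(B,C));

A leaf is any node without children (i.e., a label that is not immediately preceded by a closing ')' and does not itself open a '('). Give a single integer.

Answer: 8

Derivation:
Newick: ((V,J,P,(E,U,F)),(X,Z));
Scan left-to-right; a leaf is any maximal label run not followed by '(':
  pos 2: leaf 'V' → count = 1
  pos 4: leaf 'J' → count = 2
  pos 6: leaf 'P' → count = 3
  pos 9: leaf 'E' → count = 4
  pos 11: leaf 'U' → count = 5
  pos 13: leaf 'F' → count = 6
  pos 18: leaf 'X' → count = 7
  pos 20: leaf 'Z' → count = 8
Total leaves: 8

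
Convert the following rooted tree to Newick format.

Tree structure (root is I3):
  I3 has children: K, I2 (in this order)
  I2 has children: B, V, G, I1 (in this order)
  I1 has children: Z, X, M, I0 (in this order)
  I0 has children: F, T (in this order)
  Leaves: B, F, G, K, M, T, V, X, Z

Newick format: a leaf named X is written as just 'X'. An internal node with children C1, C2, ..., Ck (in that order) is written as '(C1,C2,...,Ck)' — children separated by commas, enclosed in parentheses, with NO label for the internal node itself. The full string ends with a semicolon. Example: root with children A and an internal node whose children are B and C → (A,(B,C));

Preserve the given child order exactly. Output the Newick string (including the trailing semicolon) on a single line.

internal I3 with children ['K', 'I2']
  leaf 'K' → 'K'
  internal I2 with children ['B', 'V', 'G', 'I1']
    leaf 'B' → 'B'
    leaf 'V' → 'V'
    leaf 'G' → 'G'
    internal I1 with children ['Z', 'X', 'M', 'I0']
      leaf 'Z' → 'Z'
      leaf 'X' → 'X'
      leaf 'M' → 'M'
      internal I0 with children ['F', 'T']
        leaf 'F' → 'F'
        leaf 'T' → 'T'
      → '(F,T)'
    → '(Z,X,M,(F,T))'
  → '(B,V,G,(Z,X,M,(F,T)))'
→ '(K,(B,V,G,(Z,X,M,(F,T))))'
Final: (K,(B,V,G,(Z,X,M,(F,T))));

Answer: (K,(B,V,G,(Z,X,M,(F,T))));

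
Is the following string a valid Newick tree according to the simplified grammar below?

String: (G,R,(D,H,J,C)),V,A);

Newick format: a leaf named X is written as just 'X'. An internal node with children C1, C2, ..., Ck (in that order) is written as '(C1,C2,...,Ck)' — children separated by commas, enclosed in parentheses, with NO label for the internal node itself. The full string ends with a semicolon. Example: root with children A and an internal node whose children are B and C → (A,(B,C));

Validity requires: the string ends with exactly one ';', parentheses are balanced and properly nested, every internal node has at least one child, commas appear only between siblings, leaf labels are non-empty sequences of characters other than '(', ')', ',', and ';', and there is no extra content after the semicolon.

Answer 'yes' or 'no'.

Input: (G,R,(D,H,J,C)),V,A);
Paren balance: 2 '(' vs 3 ')' MISMATCH
Ends with single ';': True
Full parse: FAILS (extra content after tree at pos 15)
Valid: False

Answer: no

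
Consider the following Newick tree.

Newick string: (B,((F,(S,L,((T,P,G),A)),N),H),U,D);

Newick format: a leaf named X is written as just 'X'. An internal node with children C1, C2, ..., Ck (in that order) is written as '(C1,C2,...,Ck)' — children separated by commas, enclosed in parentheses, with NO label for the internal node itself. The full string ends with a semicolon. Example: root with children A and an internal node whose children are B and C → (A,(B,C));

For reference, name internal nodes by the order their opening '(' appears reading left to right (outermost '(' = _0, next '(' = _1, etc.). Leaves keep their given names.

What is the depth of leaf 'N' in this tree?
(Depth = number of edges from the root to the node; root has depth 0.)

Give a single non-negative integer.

Answer: 3

Derivation:
Newick: (B,((F,(S,L,((T,P,G),A)),N),H),U,D);
Naming internals by '(' encounter order: outermost '(' = _0, next = _1, ...
Query node: N
Path from root: _0 -> _1 -> _2 -> N
Depth of N: 3 (number of edges from root)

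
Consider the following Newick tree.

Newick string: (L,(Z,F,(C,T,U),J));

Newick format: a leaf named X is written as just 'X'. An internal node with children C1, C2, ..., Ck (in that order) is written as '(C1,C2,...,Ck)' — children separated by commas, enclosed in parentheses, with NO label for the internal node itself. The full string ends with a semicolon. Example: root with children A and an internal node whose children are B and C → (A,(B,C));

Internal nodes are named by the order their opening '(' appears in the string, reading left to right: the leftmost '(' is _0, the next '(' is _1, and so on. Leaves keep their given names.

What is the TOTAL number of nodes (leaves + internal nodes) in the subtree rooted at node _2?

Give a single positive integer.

Newick: (L,(Z,F,(C,T,U),J));
Locate _2: it is the '(' at position 8 (the 3rd '(' reading left to right).
Query: subtree rooted at _2
_2: subtree_size = 1 + 3
  C: subtree_size = 1 + 0
  T: subtree_size = 1 + 0
  U: subtree_size = 1 + 0
Total subtree size of _2: 4

Answer: 4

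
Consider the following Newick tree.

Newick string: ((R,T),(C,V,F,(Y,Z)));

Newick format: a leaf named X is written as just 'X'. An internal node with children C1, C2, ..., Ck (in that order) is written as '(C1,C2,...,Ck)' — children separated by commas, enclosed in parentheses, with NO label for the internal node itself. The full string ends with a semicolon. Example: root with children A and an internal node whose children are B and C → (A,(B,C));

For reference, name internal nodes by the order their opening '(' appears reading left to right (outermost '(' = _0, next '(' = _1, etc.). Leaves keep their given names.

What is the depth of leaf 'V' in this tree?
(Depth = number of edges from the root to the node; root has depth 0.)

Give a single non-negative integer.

Newick: ((R,T),(C,V,F,(Y,Z)));
Naming internals by '(' encounter order: outermost '(' = _0, next = _1, ...
Query node: V
Path from root: _0 -> _2 -> V
Depth of V: 2 (number of edges from root)

Answer: 2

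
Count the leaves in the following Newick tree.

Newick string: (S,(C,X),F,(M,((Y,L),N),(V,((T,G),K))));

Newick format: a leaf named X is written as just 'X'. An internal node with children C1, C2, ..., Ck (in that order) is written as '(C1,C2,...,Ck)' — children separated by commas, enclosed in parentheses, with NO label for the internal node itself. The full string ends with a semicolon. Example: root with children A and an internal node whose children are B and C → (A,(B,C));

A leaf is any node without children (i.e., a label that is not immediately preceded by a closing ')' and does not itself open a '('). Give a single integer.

Answer: 12

Derivation:
Newick: (S,(C,X),F,(M,((Y,L),N),(V,((T,G),K))));
Scan left-to-right; a leaf is any maximal label run not followed by '(':
  pos 1: leaf 'S' → count = 1
  pos 4: leaf 'C' → count = 2
  pos 6: leaf 'X' → count = 3
  pos 9: leaf 'F' → count = 4
  pos 12: leaf 'M' → count = 5
  pos 16: leaf 'Y' → count = 6
  pos 18: leaf 'L' → count = 7
  pos 21: leaf 'N' → count = 8
  pos 25: leaf 'V' → count = 9
  pos 29: leaf 'T' → count = 10
  pos 31: leaf 'G' → count = 11
  pos 34: leaf 'K' → count = 12
Total leaves: 12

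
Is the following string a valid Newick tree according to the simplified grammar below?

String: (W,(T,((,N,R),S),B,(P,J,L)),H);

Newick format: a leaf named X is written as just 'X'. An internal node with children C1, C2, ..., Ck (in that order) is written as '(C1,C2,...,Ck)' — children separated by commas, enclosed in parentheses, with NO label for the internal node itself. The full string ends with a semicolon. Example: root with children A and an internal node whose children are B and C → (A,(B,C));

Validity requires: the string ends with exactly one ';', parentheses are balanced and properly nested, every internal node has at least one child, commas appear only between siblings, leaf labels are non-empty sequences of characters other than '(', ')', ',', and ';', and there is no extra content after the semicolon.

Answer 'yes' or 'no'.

Answer: no

Derivation:
Input: (W,(T,((,N,R),S),B,(P,J,L)),H);
Paren balance: 5 '(' vs 5 ')' OK
Ends with single ';': True
Full parse: FAILS (empty leaf label at pos 8)
Valid: False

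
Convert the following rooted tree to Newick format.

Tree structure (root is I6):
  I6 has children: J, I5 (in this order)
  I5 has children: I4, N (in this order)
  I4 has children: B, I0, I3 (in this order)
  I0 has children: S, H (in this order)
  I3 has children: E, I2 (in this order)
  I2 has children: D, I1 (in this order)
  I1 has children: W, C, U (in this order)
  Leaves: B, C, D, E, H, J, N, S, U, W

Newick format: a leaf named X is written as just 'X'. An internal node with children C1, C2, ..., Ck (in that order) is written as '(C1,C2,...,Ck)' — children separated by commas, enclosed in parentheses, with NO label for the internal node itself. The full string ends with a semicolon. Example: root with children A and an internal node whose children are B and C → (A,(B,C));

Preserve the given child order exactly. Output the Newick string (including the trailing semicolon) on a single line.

Answer: (J,((B,(S,H),(E,(D,(W,C,U)))),N));

Derivation:
internal I6 with children ['J', 'I5']
  leaf 'J' → 'J'
  internal I5 with children ['I4', 'N']
    internal I4 with children ['B', 'I0', 'I3']
      leaf 'B' → 'B'
      internal I0 with children ['S', 'H']
        leaf 'S' → 'S'
        leaf 'H' → 'H'
      → '(S,H)'
      internal I3 with children ['E', 'I2']
        leaf 'E' → 'E'
        internal I2 with children ['D', 'I1']
          leaf 'D' → 'D'
          internal I1 with children ['W', 'C', 'U']
            leaf 'W' → 'W'
            leaf 'C' → 'C'
            leaf 'U' → 'U'
          → '(W,C,U)'
        → '(D,(W,C,U))'
      → '(E,(D,(W,C,U)))'
    → '(B,(S,H),(E,(D,(W,C,U))))'
    leaf 'N' → 'N'
  → '((B,(S,H),(E,(D,(W,C,U)))),N)'
→ '(J,((B,(S,H),(E,(D,(W,C,U)))),N))'
Final: (J,((B,(S,H),(E,(D,(W,C,U)))),N));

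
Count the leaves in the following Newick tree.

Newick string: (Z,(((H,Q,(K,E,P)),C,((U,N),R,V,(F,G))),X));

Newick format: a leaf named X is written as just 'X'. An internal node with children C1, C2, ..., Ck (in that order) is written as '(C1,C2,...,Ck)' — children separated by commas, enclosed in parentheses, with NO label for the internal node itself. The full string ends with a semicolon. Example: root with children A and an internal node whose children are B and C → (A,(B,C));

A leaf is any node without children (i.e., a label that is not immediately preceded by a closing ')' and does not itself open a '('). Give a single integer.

Newick: (Z,(((H,Q,(K,E,P)),C,((U,N),R,V,(F,G))),X));
Scan left-to-right; a leaf is any maximal label run not followed by '(':
  pos 1: leaf 'Z' → count = 1
  pos 6: leaf 'H' → count = 2
  pos 8: leaf 'Q' → count = 3
  pos 11: leaf 'K' → count = 4
  pos 13: leaf 'E' → count = 5
  pos 15: leaf 'P' → count = 6
  pos 19: leaf 'C' → count = 7
  pos 23: leaf 'U' → count = 8
  pos 25: leaf 'N' → count = 9
  pos 28: leaf 'R' → count = 10
  pos 30: leaf 'V' → count = 11
  pos 33: leaf 'F' → count = 12
  pos 35: leaf 'G' → count = 13
  pos 40: leaf 'X' → count = 14
Total leaves: 14

Answer: 14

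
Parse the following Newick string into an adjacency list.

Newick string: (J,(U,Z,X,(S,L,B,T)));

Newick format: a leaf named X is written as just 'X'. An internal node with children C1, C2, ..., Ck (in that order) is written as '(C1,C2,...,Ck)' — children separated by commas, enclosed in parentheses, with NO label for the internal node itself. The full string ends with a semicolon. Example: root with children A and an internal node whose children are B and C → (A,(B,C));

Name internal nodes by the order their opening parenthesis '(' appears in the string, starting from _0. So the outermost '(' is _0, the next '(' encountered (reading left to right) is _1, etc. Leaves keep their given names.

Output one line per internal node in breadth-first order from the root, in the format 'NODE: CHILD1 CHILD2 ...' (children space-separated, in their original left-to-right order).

Input: (J,(U,Z,X,(S,L,B,T)));
Scanning left-to-right, naming '(' by encounter order:
  pos 0: '(' -> open internal node _0 (depth 1)
  pos 3: '(' -> open internal node _1 (depth 2)
  pos 10: '(' -> open internal node _2 (depth 3)
  pos 18: ')' -> close internal node _2 (now at depth 2)
  pos 19: ')' -> close internal node _1 (now at depth 1)
  pos 20: ')' -> close internal node _0 (now at depth 0)
Total internal nodes: 3
BFS adjacency from root:
  _0: J _1
  _1: U Z X _2
  _2: S L B T

Answer: _0: J _1
_1: U Z X _2
_2: S L B T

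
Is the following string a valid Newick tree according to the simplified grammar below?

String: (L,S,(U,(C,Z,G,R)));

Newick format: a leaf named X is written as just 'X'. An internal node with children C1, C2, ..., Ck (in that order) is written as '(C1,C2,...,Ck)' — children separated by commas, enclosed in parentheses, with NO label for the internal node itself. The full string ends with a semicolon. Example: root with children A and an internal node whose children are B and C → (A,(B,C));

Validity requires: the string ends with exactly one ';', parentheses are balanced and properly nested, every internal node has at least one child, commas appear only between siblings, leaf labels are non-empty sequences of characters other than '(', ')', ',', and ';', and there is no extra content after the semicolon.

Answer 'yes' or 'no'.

Answer: yes

Derivation:
Input: (L,S,(U,(C,Z,G,R)));
Paren balance: 3 '(' vs 3 ')' OK
Ends with single ';': True
Full parse: OK
Valid: True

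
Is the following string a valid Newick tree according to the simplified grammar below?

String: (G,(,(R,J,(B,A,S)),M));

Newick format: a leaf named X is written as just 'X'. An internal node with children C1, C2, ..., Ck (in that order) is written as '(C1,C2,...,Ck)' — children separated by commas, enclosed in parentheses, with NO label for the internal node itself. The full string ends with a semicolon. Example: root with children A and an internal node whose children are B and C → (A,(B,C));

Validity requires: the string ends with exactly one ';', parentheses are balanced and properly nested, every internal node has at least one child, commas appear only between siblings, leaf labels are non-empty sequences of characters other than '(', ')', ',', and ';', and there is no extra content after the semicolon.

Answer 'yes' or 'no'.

Answer: no

Derivation:
Input: (G,(,(R,J,(B,A,S)),M));
Paren balance: 4 '(' vs 4 ')' OK
Ends with single ';': True
Full parse: FAILS (empty leaf label at pos 4)
Valid: False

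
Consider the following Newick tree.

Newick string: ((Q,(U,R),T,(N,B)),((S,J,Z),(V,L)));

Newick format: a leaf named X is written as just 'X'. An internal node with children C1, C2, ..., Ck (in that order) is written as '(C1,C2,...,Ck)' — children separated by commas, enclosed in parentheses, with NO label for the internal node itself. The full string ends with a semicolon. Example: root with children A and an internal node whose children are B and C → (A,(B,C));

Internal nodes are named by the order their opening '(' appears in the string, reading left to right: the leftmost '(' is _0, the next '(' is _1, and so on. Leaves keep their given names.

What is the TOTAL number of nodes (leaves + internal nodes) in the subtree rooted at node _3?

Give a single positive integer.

Newick: ((Q,(U,R),T,(N,B)),((S,J,Z),(V,L)));
Locate _3: it is the '(' at position 12 (the 4th '(' reading left to right).
Query: subtree rooted at _3
_3: subtree_size = 1 + 2
  N: subtree_size = 1 + 0
  B: subtree_size = 1 + 0
Total subtree size of _3: 3

Answer: 3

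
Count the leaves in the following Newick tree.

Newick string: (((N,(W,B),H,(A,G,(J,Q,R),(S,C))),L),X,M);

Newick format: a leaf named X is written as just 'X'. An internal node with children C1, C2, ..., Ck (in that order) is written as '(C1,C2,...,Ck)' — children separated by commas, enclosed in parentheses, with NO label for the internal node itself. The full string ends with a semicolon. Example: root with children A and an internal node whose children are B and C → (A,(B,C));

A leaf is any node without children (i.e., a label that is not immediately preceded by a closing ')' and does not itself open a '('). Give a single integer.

Newick: (((N,(W,B),H,(A,G,(J,Q,R),(S,C))),L),X,M);
Scan left-to-right; a leaf is any maximal label run not followed by '(':
  pos 3: leaf 'N' → count = 1
  pos 6: leaf 'W' → count = 2
  pos 8: leaf 'B' → count = 3
  pos 11: leaf 'H' → count = 4
  pos 14: leaf 'A' → count = 5
  pos 16: leaf 'G' → count = 6
  pos 19: leaf 'J' → count = 7
  pos 21: leaf 'Q' → count = 8
  pos 23: leaf 'R' → count = 9
  pos 27: leaf 'S' → count = 10
  pos 29: leaf 'C' → count = 11
  pos 34: leaf 'L' → count = 12
  pos 37: leaf 'X' → count = 13
  pos 39: leaf 'M' → count = 14
Total leaves: 14

Answer: 14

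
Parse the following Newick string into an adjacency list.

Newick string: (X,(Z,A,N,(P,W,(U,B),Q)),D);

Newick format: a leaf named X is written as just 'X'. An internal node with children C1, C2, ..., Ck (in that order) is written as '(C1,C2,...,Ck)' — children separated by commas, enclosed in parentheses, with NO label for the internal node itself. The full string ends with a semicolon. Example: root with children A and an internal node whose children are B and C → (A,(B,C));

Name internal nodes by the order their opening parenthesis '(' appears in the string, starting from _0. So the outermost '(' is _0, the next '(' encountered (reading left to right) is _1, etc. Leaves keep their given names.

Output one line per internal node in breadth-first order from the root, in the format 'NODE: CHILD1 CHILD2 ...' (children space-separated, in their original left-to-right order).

Input: (X,(Z,A,N,(P,W,(U,B),Q)),D);
Scanning left-to-right, naming '(' by encounter order:
  pos 0: '(' -> open internal node _0 (depth 1)
  pos 3: '(' -> open internal node _1 (depth 2)
  pos 10: '(' -> open internal node _2 (depth 3)
  pos 15: '(' -> open internal node _3 (depth 4)
  pos 19: ')' -> close internal node _3 (now at depth 3)
  pos 22: ')' -> close internal node _2 (now at depth 2)
  pos 23: ')' -> close internal node _1 (now at depth 1)
  pos 26: ')' -> close internal node _0 (now at depth 0)
Total internal nodes: 4
BFS adjacency from root:
  _0: X _1 D
  _1: Z A N _2
  _2: P W _3 Q
  _3: U B

Answer: _0: X _1 D
_1: Z A N _2
_2: P W _3 Q
_3: U B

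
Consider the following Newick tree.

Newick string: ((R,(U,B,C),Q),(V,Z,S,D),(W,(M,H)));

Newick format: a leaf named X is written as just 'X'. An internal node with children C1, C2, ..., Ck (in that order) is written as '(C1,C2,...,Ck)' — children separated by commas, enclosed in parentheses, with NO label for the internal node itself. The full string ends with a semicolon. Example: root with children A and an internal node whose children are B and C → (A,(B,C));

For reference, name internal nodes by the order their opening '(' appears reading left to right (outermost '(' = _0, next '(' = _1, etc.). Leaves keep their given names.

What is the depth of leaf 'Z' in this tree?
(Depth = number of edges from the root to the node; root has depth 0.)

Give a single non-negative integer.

Newick: ((R,(U,B,C),Q),(V,Z,S,D),(W,(M,H)));
Naming internals by '(' encounter order: outermost '(' = _0, next = _1, ...
Query node: Z
Path from root: _0 -> _3 -> Z
Depth of Z: 2 (number of edges from root)

Answer: 2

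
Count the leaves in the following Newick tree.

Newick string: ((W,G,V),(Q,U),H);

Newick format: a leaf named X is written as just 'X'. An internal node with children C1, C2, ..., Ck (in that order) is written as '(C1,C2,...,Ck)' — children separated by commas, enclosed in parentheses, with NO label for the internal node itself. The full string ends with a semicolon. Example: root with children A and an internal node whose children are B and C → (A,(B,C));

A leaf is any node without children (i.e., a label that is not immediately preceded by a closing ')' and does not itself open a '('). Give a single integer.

Answer: 6

Derivation:
Newick: ((W,G,V),(Q,U),H);
Scan left-to-right; a leaf is any maximal label run not followed by '(':
  pos 2: leaf 'W' → count = 1
  pos 4: leaf 'G' → count = 2
  pos 6: leaf 'V' → count = 3
  pos 10: leaf 'Q' → count = 4
  pos 12: leaf 'U' → count = 5
  pos 15: leaf 'H' → count = 6
Total leaves: 6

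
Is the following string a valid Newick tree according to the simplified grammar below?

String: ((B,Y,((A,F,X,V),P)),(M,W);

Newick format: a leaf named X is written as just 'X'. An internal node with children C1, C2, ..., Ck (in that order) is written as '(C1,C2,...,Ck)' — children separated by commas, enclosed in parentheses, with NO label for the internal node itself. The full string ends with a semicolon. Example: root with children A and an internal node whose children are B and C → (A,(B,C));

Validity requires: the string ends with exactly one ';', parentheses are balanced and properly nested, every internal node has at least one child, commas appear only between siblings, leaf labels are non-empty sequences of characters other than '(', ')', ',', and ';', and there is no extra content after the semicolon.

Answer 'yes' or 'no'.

Answer: no

Derivation:
Input: ((B,Y,((A,F,X,V),P)),(M,W);
Paren balance: 5 '(' vs 4 ')' MISMATCH
Ends with single ';': True
Full parse: FAILS (expected , or ) at pos 26)
Valid: False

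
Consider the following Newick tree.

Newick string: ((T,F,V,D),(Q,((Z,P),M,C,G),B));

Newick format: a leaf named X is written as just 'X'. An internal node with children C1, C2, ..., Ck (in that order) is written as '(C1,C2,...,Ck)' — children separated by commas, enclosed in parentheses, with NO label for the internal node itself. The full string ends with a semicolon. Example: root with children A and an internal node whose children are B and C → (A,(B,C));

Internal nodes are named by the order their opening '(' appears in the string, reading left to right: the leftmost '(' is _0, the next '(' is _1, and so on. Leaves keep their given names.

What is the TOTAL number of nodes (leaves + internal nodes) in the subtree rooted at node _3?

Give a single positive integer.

Answer: 7

Derivation:
Newick: ((T,F,V,D),(Q,((Z,P),M,C,G),B));
Locate _3: it is the '(' at position 14 (the 4th '(' reading left to right).
Query: subtree rooted at _3
_3: subtree_size = 1 + 6
  _4: subtree_size = 1 + 2
    Z: subtree_size = 1 + 0
    P: subtree_size = 1 + 0
  M: subtree_size = 1 + 0
  C: subtree_size = 1 + 0
  G: subtree_size = 1 + 0
Total subtree size of _3: 7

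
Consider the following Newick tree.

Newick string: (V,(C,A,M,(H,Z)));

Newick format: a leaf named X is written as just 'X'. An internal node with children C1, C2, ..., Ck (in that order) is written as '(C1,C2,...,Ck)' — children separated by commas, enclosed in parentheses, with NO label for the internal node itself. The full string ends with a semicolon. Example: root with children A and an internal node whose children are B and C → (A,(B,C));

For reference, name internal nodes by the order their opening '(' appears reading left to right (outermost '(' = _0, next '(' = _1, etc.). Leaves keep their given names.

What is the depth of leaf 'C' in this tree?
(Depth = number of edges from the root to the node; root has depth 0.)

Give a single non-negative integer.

Newick: (V,(C,A,M,(H,Z)));
Naming internals by '(' encounter order: outermost '(' = _0, next = _1, ...
Query node: C
Path from root: _0 -> _1 -> C
Depth of C: 2 (number of edges from root)

Answer: 2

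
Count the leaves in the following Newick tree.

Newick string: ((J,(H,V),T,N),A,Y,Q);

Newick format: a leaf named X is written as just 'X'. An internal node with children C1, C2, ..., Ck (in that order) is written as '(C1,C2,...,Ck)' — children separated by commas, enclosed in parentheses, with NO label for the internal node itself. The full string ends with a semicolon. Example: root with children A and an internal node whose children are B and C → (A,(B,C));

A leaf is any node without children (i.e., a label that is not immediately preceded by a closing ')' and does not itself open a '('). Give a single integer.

Answer: 8

Derivation:
Newick: ((J,(H,V),T,N),A,Y,Q);
Scan left-to-right; a leaf is any maximal label run not followed by '(':
  pos 2: leaf 'J' → count = 1
  pos 5: leaf 'H' → count = 2
  pos 7: leaf 'V' → count = 3
  pos 10: leaf 'T' → count = 4
  pos 12: leaf 'N' → count = 5
  pos 15: leaf 'A' → count = 6
  pos 17: leaf 'Y' → count = 7
  pos 19: leaf 'Q' → count = 8
Total leaves: 8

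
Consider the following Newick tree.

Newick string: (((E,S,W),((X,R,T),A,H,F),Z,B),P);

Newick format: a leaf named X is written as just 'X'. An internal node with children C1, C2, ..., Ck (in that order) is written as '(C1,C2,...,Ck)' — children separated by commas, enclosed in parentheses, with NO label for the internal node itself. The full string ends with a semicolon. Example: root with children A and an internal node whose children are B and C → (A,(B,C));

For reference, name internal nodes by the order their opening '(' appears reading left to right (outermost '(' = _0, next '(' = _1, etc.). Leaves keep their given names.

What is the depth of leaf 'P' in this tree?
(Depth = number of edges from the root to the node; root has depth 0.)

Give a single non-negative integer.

Answer: 1

Derivation:
Newick: (((E,S,W),((X,R,T),A,H,F),Z,B),P);
Naming internals by '(' encounter order: outermost '(' = _0, next = _1, ...
Query node: P
Path from root: _0 -> P
Depth of P: 1 (number of edges from root)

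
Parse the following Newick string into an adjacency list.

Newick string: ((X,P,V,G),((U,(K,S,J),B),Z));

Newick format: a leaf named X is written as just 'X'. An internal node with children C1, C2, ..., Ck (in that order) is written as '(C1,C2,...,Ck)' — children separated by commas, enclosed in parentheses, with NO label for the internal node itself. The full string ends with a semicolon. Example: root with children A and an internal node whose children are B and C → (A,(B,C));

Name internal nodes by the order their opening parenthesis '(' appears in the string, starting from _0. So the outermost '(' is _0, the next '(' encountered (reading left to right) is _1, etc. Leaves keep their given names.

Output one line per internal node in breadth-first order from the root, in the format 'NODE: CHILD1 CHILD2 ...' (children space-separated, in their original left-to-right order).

Answer: _0: _1 _2
_1: X P V G
_2: _3 Z
_3: U _4 B
_4: K S J

Derivation:
Input: ((X,P,V,G),((U,(K,S,J),B),Z));
Scanning left-to-right, naming '(' by encounter order:
  pos 0: '(' -> open internal node _0 (depth 1)
  pos 1: '(' -> open internal node _1 (depth 2)
  pos 9: ')' -> close internal node _1 (now at depth 1)
  pos 11: '(' -> open internal node _2 (depth 2)
  pos 12: '(' -> open internal node _3 (depth 3)
  pos 15: '(' -> open internal node _4 (depth 4)
  pos 21: ')' -> close internal node _4 (now at depth 3)
  pos 24: ')' -> close internal node _3 (now at depth 2)
  pos 27: ')' -> close internal node _2 (now at depth 1)
  pos 28: ')' -> close internal node _0 (now at depth 0)
Total internal nodes: 5
BFS adjacency from root:
  _0: _1 _2
  _1: X P V G
  _2: _3 Z
  _3: U _4 B
  _4: K S J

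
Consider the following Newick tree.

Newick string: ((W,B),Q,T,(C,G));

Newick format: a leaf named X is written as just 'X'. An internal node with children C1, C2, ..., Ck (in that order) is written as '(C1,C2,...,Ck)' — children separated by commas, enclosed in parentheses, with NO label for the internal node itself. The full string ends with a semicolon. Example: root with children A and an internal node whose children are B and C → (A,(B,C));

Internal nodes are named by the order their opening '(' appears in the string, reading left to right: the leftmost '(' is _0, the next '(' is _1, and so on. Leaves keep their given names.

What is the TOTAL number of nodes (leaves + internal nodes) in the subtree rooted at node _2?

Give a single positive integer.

Newick: ((W,B),Q,T,(C,G));
Locate _2: it is the '(' at position 11 (the 3rd '(' reading left to right).
Query: subtree rooted at _2
_2: subtree_size = 1 + 2
  C: subtree_size = 1 + 0
  G: subtree_size = 1 + 0
Total subtree size of _2: 3

Answer: 3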